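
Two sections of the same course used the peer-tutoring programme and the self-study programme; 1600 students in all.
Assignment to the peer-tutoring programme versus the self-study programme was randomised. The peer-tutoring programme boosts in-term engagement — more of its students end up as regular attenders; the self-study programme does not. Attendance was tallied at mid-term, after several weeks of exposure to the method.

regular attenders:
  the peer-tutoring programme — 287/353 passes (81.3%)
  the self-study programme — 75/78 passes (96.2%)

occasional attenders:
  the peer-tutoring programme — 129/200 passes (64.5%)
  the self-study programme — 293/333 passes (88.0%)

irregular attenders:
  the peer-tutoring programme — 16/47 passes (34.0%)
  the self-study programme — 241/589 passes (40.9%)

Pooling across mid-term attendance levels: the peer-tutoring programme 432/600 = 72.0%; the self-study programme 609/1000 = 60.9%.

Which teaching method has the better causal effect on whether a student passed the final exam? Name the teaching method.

Mid-term attendance is downstream of the teaching method. One should not condition on a consequence of treatment, so the overall rates are the right comparison.
Pooled: the peer-tutoring programme 72.0% vs the self-study programme 60.9%; the peer-tutoring programme is higher overall.

the peer-tutoring programme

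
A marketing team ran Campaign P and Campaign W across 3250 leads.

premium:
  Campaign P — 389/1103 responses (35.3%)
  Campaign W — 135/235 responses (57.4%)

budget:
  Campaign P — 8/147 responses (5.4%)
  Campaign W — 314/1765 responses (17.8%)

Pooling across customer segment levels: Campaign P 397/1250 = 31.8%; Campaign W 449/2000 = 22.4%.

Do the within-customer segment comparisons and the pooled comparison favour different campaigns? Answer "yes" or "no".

Within each customer segment level (premium 35.3% vs 57.4%; budget 5.4% vs 17.8%), Campaign W has the higher rate every time. Pooled: 31.8% vs 22.4% — Campaign P has the higher rate overall. The two comparisons disagree.

yes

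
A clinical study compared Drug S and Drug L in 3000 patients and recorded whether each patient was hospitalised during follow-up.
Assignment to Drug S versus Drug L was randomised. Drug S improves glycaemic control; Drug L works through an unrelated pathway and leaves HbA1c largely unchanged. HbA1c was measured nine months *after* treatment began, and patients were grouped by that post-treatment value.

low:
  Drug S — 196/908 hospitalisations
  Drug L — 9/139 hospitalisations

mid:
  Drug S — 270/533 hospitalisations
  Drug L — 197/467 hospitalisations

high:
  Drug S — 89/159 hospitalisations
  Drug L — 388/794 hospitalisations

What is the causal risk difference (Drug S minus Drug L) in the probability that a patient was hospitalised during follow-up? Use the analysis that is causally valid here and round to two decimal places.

HbA1c is recorded after the drug and is itself shifted by it — it sits on the causal path from drug to outcome. Conditioning on a mediator would strip out part of the effect we want; the pooled comparison gives the total causal effect.
The causal difference is the pooled difference: 0.347 − 0.424 = -0.077.

-0.08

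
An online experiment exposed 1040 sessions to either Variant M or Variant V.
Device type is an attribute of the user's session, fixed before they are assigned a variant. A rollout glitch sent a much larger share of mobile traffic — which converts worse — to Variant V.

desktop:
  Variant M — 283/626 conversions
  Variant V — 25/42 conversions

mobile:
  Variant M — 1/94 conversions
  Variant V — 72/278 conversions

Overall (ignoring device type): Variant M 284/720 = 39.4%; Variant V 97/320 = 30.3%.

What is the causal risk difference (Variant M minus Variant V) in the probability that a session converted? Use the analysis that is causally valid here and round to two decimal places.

-0.18

Nothing the variant does changes device type; the imbalance is an allocation artefact. With device type also predicting the outcome, the pooled figure is confounded, and the within-stratum comparison is the causal one.
Adjusting over the population distribution of device type: 0.642·(0.452−0.595) + 0.358·(0.011−0.259) = -0.181.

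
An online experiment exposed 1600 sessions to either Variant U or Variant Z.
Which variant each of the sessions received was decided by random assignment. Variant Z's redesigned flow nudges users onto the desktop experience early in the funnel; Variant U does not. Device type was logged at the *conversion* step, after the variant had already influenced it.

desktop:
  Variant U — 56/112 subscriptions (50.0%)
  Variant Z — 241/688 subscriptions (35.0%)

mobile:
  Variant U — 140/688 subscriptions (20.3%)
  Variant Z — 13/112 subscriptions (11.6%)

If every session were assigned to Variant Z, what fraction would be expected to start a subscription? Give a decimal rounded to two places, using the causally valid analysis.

Because the variant influences device type, device type is a post-treatment mediator, not a confounder. Stratifying on it would bias the estimate; the causal effect is the crude pooled difference.
So P(outcome | do(Variant Z)) is just the pooled rate for Variant Z: 254/800 = 0.318.

0.32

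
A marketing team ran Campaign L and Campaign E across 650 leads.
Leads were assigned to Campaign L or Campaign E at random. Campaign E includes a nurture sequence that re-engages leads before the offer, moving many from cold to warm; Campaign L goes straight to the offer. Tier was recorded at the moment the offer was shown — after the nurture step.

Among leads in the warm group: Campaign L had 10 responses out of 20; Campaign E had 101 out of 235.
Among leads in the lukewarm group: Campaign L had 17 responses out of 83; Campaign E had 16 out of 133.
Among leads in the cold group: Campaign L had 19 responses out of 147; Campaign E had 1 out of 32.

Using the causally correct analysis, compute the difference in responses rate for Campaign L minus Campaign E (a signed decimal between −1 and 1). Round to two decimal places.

Within every engagement tier level Campaign L has the higher rate, yet pooled Campaign E does — Simpson's reversal.
Engagement tier is downstream of the campaign. One should not condition on a consequence of treatment, so the overall rates are the right comparison.
The causal difference is the pooled difference: 0.184 − 0.295 = -0.111.

-0.11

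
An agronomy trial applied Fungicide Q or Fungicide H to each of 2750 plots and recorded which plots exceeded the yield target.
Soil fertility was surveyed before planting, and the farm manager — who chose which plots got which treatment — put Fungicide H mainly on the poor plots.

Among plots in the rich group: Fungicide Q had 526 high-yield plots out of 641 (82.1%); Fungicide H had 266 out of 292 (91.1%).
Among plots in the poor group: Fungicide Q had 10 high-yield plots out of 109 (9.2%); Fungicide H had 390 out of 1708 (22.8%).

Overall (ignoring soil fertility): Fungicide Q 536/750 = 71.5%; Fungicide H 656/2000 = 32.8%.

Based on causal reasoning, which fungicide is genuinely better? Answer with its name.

Fungicide H

The stratified and pooled comparisons disagree (Fungicide H wins within each soil fertility; Fungicide Q wins overall), so the answer turns on the causal role of soil fertility.
Soil fertility satisfies the back-door criterion: it is not a descendant of the fungicide, and it blocks the spurious path from fungicide to outcome. Adjusting for it (i.e., using the within-soil fertility rates) gives the causal effect.
Within each level — rich: 82.1% vs 91.1%; poor: 9.2% vs 22.8% — Fungicide H is higher every time.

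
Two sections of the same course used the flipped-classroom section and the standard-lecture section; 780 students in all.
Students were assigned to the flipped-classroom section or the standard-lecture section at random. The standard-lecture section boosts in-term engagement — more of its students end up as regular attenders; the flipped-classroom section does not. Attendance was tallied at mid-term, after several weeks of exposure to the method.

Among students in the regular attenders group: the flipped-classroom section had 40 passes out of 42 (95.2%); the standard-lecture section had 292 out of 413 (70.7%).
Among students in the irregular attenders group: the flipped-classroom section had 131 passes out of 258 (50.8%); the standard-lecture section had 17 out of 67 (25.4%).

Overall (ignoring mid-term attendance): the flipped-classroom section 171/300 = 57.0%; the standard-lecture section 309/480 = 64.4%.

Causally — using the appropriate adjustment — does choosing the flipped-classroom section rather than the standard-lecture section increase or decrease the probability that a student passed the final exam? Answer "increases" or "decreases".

decreases

the flipped-classroom section is higher inside every mid-term attendance stratum but the standard-lecture section is higher in aggregate. Whether to stratify depends on how mid-term attendance relates to the teaching method.
Stratifying would compare teaching methods among students the teaching methods themselves sorted into mid-term attendance groups — a form of selection on an intermediate. The unconditioned pooled rates give the total causal effect.
Pooled: the flipped-classroom section 57.0% vs the standard-lecture section 64.4%; the standard-lecture section is higher overall.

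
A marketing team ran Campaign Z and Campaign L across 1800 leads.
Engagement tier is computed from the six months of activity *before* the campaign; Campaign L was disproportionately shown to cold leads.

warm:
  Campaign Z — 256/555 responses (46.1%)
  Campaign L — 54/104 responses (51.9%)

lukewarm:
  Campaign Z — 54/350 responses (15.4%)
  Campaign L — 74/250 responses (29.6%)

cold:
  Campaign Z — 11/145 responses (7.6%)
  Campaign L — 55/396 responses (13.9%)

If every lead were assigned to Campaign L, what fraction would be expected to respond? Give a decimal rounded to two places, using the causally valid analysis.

0.33

Campaign L is higher inside every engagement tier stratum but Campaign Z is higher in aggregate. Whether to stratify depends on how engagement tier relates to the campaign.
Engagement tier satisfies the back-door criterion: it is not a descendant of the campaign, and it blocks the spurious path from campaign to outcome. Adjusting for it (i.e., using the within-engagement tier rates) gives the causal effect.
Standardising Campaign L to the population engagement tier mix: 0.366·54/104 + 0.333·74/250 + 0.301·55/396 = 0.331.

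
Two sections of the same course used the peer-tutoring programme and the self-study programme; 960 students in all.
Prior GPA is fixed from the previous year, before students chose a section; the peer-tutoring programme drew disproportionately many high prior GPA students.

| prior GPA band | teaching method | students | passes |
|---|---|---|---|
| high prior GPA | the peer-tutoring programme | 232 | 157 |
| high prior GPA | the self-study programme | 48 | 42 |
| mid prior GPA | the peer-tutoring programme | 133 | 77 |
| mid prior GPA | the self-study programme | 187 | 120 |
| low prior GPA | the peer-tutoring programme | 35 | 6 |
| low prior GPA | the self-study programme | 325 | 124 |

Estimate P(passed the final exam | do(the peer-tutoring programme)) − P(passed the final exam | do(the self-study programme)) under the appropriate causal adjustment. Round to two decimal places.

-0.16

Prior GPA band is set before the teaching method has any effect — it is not caused by the teaching method — and it independently drives the outcome. That makes it a confounder, so the causal comparison is within prior GPA band levels.
Adjusting over the population distribution of prior GPA band: 0.292·(0.677−0.875) + 0.333·(0.579−0.642) + 0.375·(0.171−0.382) = -0.158.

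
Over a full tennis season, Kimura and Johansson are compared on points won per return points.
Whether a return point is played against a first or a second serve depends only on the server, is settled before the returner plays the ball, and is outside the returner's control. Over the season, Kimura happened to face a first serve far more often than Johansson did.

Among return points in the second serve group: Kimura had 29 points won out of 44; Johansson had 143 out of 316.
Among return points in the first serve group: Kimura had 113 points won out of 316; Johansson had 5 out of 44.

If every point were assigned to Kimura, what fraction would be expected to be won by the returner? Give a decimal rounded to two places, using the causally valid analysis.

0.51

Serve type is set before the player has any effect — it is not caused by the player — and it independently drives the outcome. That makes it a confounder, so the causal comparison is within serve type levels.
Standardising Kimura to the population serve type mix: 0.500·29/44 + 0.500·113/316 = 0.508.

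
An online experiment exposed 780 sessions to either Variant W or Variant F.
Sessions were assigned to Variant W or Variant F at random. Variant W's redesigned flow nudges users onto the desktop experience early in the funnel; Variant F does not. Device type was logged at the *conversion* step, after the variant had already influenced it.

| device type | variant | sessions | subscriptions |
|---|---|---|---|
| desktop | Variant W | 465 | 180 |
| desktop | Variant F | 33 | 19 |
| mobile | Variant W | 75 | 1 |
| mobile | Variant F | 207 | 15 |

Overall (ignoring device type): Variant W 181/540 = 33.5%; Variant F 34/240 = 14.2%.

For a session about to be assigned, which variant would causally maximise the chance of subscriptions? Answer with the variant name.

Within every device type level Variant F has the higher rate, yet pooled Variant W does — Simpson's reversal.
The distribution of device type is itself part of what the variant does — it is an intermediate outcome. Holding it fixed would remove that part of the effect; the total effect is the pooled difference.
Pooled: Variant W 33.5% vs Variant F 14.2%; Variant W is higher overall.

Variant W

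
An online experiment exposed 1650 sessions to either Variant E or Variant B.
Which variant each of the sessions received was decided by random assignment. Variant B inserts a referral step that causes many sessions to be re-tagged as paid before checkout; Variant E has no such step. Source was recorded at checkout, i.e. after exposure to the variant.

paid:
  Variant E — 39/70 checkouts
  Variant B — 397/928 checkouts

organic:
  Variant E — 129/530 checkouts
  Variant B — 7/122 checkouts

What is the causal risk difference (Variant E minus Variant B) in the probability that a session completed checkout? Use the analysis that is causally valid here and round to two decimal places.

Variant E is higher inside every traffic source stratum but Variant B is higher in aggregate. Whether to stratify depends on how traffic source relates to the variant.
Because the variant influences traffic source, traffic source is a post-treatment mediator, not a confounder. Stratifying on it would bias the estimate; the causal effect is the crude pooled difference.
The causal difference is the pooled difference: 0.280 − 0.385 = -0.105.

-0.10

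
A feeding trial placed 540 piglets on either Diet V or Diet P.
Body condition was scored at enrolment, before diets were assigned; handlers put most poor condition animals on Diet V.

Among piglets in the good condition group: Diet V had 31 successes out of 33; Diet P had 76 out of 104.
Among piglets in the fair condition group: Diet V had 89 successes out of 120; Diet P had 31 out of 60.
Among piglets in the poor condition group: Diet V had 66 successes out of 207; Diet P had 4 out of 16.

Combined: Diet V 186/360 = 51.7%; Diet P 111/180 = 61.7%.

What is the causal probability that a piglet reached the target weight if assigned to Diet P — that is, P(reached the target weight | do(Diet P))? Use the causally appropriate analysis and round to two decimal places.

0.46

The imbalance in starting body condition arose from how piglets were allocated, not from anything the diet did; and starting body condition independently affects the outcome. The pooled gap is confounded — condition on starting body condition.
Standardising Diet P to the population starting body condition mix: 0.254·76/104 + 0.333·31/60 + 0.413·4/16 = 0.461.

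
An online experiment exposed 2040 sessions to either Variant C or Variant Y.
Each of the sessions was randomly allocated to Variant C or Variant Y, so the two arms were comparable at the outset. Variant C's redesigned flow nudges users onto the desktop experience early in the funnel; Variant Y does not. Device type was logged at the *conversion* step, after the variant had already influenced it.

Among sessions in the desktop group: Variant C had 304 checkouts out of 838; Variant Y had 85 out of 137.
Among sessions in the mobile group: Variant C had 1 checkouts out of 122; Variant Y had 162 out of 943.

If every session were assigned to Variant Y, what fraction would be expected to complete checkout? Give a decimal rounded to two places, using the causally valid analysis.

0.23

Stratifying would compare variants among sessions the variants themselves sorted into device type groups — a form of selection on an intermediate. The unconditioned pooled rates give the total causal effect.
So P(outcome | do(Variant Y)) is just the pooled rate for Variant Y: 247/1080 = 0.229.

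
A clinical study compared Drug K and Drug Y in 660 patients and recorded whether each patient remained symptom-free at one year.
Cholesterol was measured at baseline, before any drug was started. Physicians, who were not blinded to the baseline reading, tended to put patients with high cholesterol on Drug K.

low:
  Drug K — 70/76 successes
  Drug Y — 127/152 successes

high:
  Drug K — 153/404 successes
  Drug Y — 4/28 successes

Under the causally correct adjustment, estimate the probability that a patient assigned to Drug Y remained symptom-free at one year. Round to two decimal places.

Cholesterol is set before the drug has any effect — it is not caused by the drug — and it independently drives the outcome. That makes it a confounder, so the causal comparison is within cholesterol levels.
Standardising Drug Y to the population cholesterol mix: 0.345·127/152 + 0.655·4/28 = 0.382.

0.38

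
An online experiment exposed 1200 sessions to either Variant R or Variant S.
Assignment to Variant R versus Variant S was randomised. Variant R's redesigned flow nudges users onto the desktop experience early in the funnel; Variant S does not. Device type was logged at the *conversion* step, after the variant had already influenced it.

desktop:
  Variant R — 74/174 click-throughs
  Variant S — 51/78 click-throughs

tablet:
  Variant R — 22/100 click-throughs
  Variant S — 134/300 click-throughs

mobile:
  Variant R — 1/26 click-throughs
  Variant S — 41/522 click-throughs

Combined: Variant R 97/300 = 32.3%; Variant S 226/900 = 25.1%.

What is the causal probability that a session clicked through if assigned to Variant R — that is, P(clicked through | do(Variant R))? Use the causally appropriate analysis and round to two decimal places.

0.32

Device type is downstream of the variant. One should not condition on a consequence of treatment, so the overall rates are the right comparison.
So P(outcome | do(Variant R)) is just the pooled rate for Variant R: 97/300 = 0.323.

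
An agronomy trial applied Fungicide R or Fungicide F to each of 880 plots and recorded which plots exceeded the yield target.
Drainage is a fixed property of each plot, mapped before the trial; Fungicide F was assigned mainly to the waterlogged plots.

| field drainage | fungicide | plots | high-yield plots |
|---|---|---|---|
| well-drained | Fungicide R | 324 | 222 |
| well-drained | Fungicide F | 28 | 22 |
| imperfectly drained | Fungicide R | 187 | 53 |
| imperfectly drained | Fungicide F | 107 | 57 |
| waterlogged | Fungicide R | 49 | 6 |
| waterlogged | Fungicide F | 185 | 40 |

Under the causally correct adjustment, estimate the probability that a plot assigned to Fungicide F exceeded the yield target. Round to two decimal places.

Within every field drainage level Fungicide F has the higher rate, yet pooled Fungicide R does — Simpson's reversal.
Since field drainage is a pre-existing factor (not a product of the fungicide) and it affects the outcome on its own, it is a confounder. The stratified rates, not the pooled rate, identify the causal effect.
Standardising Fungicide F to the population field drainage mix: 0.400·22/28 + 0.334·57/107 + 0.266·40/185 = 0.550.

0.55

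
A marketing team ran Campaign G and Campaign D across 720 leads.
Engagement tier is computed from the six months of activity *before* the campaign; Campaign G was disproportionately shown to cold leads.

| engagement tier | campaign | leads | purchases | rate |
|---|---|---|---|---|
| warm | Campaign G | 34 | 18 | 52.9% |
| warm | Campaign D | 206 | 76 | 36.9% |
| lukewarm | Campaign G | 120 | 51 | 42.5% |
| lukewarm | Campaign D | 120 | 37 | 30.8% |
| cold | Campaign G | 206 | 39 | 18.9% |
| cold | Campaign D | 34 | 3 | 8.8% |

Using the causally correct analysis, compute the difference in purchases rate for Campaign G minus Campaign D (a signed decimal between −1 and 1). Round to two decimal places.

Engagement tier differs across campaigns for reasons unrelated to any effect of the campaign itself, and it separately predicts the outcome — a classic confounder. We must compare within engagement tier levels.
Adjusting over the population distribution of engagement tier: 0.333·(0.529−0.369) + 0.333·(0.425−0.308) + 0.333·(0.189−0.088) = +0.126.

+0.13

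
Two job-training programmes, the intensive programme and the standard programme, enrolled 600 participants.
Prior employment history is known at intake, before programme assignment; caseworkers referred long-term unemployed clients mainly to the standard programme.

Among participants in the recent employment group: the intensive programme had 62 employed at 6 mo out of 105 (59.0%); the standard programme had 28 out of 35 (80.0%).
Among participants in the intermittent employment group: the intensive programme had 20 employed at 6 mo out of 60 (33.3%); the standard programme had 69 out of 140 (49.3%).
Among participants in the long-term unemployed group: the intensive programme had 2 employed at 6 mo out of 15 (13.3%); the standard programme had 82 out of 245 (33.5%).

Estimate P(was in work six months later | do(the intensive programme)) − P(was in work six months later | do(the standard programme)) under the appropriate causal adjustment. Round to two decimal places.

Nothing the programme does changes prior employment history; the imbalance is an allocation artefact. With prior employment history also predicting the outcome, the pooled figure is confounded, and the within-stratum comparison is the causal one.
Adjusting over the population distribution of prior employment history: 0.233·(0.590−0.800) + 0.333·(0.333−0.493) + 0.433·(0.133−0.335) = -0.189.

-0.19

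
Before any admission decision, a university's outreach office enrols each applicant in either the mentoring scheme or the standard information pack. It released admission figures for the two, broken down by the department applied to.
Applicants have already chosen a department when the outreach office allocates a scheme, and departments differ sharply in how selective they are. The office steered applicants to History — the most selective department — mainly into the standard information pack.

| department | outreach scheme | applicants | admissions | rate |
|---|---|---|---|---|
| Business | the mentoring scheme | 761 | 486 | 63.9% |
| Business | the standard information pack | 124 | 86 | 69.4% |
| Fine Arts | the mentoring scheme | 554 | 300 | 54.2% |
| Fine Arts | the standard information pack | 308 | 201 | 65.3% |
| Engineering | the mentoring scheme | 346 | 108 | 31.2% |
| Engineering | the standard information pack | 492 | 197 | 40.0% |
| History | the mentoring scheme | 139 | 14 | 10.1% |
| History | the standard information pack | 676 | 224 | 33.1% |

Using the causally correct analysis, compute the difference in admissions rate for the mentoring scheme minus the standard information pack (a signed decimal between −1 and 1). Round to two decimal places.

The department-specific comparison favours the standard information pack throughout, but the pooled figures favour the mentoring scheme. The question is whether to condition on department.
Department is set before the outreach scheme has any effect — it is not caused by the outreach scheme — and it independently drives the outcome. That makes it a confounder, so the causal comparison is within department levels.
Adjusting over the population distribution of department: 0.260·(0.639−0.694) + 0.254·(0.542−0.653) + 0.246·(0.312−0.400) + 0.240·(0.101−0.331) = -0.119.

-0.12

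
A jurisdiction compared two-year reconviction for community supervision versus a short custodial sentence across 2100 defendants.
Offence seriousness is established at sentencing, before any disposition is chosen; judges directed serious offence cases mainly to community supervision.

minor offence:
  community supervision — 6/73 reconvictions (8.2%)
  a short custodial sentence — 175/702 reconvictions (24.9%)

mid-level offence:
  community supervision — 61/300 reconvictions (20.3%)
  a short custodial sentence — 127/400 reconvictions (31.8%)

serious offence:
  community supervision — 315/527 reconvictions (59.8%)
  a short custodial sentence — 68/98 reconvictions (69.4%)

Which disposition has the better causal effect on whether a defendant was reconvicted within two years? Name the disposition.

community supervision

Here offence seriousness is a common cause — it drives both which disposition a case falls under and the outcome. The crude comparison mixes populations; the stratum-specific rates are the causally relevant ones.
Within each level — minor offence: 8.2% vs 24.9%; mid-level offence: 20.3% vs 31.8%; serious offence: 59.8% vs 69.4% — community supervision is lower every time.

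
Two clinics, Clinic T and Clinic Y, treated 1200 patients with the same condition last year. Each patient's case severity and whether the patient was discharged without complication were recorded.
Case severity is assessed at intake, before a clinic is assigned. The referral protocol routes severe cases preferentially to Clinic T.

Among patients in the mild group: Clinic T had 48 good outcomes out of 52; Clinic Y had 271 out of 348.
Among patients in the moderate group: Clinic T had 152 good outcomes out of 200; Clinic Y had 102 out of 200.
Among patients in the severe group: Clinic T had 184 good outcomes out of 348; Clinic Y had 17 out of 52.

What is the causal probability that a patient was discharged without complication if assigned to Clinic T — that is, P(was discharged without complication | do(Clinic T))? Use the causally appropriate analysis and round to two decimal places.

The imbalance in case severity arose from how patients were allocated, not from anything the clinic did; and case severity independently affects the outcome. The pooled gap is confounded — condition on case severity.
Standardising Clinic T to the population case severity mix: 0.333·48/52 + 0.333·152/200 + 0.333·184/348 = 0.737.

0.74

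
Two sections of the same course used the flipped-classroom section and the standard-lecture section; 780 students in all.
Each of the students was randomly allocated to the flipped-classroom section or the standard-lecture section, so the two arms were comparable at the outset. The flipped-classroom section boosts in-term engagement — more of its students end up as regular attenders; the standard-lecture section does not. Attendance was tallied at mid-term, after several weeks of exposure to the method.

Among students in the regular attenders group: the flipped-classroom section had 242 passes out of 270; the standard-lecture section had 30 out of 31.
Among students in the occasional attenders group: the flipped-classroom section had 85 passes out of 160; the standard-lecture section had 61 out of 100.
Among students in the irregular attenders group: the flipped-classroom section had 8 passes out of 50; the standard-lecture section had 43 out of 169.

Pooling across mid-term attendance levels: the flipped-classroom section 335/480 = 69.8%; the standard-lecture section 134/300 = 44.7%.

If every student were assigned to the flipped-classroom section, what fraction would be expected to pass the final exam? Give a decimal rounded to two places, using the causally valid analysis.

The stratified and pooled comparisons disagree (the standard-lecture section wins within each mid-term attendance; the flipped-classroom section wins overall), so the answer turns on the causal role of mid-term attendance.
The distribution of mid-term attendance is itself part of what the teaching method does — it is an intermediate outcome. Holding it fixed would remove that part of the effect; the total effect is the pooled difference.
So P(outcome | do(the flipped-classroom section)) is just the pooled rate for the flipped-classroom section: 335/480 = 0.698.

0.70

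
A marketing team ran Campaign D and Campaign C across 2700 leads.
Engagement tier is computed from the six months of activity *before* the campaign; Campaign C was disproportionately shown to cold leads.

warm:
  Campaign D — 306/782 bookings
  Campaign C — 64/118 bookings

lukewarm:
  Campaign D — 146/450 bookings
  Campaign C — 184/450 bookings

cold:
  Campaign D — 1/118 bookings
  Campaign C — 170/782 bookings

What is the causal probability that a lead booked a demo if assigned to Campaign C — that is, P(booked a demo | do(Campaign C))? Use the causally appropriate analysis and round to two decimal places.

0.39

The engagement tier-specific comparison favours Campaign C throughout, but the pooled figures favour Campaign D. The question is whether to condition on engagement tier.
The imbalance in engagement tier arose from how leads were allocated, not from anything the campaign did; and engagement tier independently affects the outcome. The pooled gap is confounded — condition on engagement tier.
Standardising Campaign C to the population engagement tier mix: 0.333·64/118 + 0.333·184/450 + 0.333·170/782 = 0.390.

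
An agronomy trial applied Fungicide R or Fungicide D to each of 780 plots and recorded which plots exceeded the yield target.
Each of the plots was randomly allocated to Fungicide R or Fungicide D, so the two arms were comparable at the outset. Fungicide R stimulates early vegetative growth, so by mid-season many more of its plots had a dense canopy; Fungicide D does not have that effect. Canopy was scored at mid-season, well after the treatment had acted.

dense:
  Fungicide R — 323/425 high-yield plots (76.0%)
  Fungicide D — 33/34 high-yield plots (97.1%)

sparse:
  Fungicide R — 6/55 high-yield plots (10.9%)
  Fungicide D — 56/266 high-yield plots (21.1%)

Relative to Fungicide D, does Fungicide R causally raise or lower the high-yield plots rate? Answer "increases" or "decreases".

Mid-season canopy is downstream of the fungicide. One should not condition on a consequence of treatment, so the overall rates are the right comparison.
Pooled: Fungicide R 68.5% vs Fungicide D 29.7%; Fungicide R is higher overall.

increases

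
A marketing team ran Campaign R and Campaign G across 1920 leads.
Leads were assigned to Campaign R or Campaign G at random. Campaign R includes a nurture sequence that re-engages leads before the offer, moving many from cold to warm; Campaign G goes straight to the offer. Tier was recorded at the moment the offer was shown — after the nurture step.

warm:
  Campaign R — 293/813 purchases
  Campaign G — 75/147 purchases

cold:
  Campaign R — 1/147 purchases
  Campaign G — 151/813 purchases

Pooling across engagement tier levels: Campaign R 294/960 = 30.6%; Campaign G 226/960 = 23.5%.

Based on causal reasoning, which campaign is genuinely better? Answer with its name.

Engagement tier is downstream of the campaign. One should not condition on a consequence of treatment, so the overall rates are the right comparison.
Pooled: Campaign R 30.6% vs Campaign G 23.5%; Campaign R is higher overall.

Campaign R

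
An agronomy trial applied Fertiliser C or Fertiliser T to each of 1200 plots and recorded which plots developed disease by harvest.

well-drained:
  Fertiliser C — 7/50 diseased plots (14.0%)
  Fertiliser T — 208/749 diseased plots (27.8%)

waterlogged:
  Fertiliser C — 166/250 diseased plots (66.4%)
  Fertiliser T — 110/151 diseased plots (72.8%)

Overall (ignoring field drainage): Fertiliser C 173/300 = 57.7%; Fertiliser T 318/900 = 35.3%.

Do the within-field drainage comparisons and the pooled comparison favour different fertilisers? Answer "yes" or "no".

yes

Within each field drainage level (well-drained 14.0% vs 27.8%; waterlogged 66.4% vs 72.8%), Fertiliser C has the lower rate every time. Pooled: 57.7% vs 35.3% — Fertiliser T has the lower rate overall. The two comparisons disagree.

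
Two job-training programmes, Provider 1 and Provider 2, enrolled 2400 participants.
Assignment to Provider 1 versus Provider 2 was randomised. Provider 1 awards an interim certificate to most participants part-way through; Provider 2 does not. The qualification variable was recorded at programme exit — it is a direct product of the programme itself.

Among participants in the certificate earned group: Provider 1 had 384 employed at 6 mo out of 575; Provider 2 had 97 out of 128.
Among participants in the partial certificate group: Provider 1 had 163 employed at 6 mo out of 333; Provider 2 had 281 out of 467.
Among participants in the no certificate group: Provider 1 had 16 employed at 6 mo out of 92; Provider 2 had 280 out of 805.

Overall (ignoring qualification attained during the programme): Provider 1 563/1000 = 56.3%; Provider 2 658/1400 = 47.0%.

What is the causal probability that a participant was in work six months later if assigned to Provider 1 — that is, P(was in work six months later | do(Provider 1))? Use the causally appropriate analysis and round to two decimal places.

Qualification attained during the programme here is a post-treatment variable shaped by the programme; conditioning on it would introduce bias rather than remove it. The overall comparison is the causal one.
So P(outcome | do(Provider 1)) is just the pooled rate for Provider 1: 563/1000 = 0.563.

0.56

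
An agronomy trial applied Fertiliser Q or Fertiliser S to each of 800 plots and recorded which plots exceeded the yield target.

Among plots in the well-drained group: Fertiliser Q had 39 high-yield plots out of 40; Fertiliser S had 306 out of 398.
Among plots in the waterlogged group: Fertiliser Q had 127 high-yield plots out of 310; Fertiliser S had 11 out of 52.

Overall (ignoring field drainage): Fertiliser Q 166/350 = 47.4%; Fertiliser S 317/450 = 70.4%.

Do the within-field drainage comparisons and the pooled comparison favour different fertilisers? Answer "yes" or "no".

Within each field drainage level (well-drained 97.5% vs 76.9%; waterlogged 41.0% vs 21.2%), Fertiliser Q has the higher rate every time. Pooled: 47.4% vs 70.4% — Fertiliser S has the higher rate overall. The two comparisons disagree.

yes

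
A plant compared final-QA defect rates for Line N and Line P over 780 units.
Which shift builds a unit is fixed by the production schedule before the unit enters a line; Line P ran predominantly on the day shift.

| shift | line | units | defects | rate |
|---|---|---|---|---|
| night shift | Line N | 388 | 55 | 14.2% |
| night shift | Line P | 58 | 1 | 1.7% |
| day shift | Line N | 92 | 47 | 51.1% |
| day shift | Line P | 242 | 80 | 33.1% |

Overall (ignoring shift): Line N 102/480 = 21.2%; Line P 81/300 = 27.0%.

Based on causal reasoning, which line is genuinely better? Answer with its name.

Shift satisfies the back-door criterion: it is not a descendant of the line, and it blocks the spurious path from line to outcome. Adjusting for it (i.e., using the within-shift rates) gives the causal effect.
Within each level — night shift: 14.2% vs 1.7%; day shift: 51.1% vs 33.1% — Line P is lower every time.

Line P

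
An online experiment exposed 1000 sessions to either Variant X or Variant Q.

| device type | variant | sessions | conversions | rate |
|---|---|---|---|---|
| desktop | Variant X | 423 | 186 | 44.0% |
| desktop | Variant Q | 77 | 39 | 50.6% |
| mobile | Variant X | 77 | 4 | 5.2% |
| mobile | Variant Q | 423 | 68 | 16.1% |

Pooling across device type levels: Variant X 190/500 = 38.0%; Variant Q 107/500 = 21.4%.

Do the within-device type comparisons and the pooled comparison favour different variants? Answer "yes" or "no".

yes

Within each device type level (desktop 44.0% vs 50.6%; mobile 5.2% vs 16.1%), Variant Q has the higher rate every time. Pooled: 38.0% vs 21.4% — Variant X has the higher rate overall. The two comparisons disagree.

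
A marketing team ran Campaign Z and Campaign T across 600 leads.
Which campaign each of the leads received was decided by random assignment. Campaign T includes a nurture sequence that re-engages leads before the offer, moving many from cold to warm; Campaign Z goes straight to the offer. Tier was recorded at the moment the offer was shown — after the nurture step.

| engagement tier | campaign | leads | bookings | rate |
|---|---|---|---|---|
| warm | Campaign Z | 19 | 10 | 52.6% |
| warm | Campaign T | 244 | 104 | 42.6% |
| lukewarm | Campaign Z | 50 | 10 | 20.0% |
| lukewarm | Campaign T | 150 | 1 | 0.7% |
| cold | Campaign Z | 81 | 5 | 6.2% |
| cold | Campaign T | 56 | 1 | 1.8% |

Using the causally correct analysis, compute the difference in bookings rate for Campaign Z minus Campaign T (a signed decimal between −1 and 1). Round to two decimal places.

The distribution of engagement tier is itself part of what the campaign does — it is an intermediate outcome. Holding it fixed would remove that part of the effect; the total effect is the pooled difference.
The causal difference is the pooled difference: 0.167 − 0.236 = -0.069.

-0.07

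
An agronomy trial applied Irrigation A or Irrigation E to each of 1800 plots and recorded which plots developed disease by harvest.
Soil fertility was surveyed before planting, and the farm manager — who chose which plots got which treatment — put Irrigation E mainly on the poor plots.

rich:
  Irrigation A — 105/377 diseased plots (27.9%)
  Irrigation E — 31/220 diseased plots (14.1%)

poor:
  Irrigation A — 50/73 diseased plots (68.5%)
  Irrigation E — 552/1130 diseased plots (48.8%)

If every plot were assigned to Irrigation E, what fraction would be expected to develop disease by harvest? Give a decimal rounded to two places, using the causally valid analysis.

0.37

Soil fertility differs across irrigations for reasons unrelated to any effect of the irrigation itself, and it separately predicts the outcome — a classic confounder. We must compare within soil fertility levels.
Standardising Irrigation E to the population soil fertility mix: 0.332·31/220 + 0.668·552/1130 = 0.373.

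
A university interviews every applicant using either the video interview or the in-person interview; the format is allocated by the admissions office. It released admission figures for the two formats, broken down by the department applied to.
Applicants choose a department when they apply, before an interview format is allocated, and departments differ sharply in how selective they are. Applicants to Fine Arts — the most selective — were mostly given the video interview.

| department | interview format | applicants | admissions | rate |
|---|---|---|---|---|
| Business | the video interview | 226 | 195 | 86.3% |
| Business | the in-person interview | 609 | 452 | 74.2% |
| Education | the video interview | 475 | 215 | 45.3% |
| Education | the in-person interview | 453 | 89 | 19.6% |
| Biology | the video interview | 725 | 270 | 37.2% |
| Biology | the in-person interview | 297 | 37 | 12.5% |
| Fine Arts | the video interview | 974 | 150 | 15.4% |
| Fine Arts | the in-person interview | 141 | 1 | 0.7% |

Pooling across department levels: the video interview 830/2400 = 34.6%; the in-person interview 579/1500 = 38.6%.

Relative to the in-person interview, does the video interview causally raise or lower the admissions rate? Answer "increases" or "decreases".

The stratified and pooled comparisons disagree (the video interview wins within each department; the in-person interview wins overall), so the answer turns on the causal role of department.
Since department is a pre-existing factor (not a product of the interview format) and it affects the outcome on its own, it is a confounder. The stratified rates, not the pooled rate, identify the causal effect.
Within each level — Business: 86.3% vs 74.2%; Education: 45.3% vs 19.6%; Biology: 37.2% vs 12.5%; Fine Arts: 15.4% vs 0.7% — the video interview is higher every time.

increases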